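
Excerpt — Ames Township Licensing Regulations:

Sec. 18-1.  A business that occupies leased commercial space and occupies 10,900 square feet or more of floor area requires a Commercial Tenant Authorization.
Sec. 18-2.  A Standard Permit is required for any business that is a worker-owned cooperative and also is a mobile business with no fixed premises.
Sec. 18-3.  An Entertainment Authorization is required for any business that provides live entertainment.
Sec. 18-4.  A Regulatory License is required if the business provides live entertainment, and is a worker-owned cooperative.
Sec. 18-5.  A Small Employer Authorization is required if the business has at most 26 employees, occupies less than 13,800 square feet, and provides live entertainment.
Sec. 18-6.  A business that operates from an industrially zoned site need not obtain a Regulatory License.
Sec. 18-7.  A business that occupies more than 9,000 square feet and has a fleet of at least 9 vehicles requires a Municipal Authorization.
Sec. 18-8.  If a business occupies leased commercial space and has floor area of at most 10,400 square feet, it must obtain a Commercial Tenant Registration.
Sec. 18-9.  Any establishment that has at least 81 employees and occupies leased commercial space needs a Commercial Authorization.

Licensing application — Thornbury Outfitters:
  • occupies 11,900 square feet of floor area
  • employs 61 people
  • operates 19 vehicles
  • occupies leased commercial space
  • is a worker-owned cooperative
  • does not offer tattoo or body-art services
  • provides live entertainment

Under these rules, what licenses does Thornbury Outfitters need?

Commercial Tenant Authorization, Entertainment Authorization, Municipal Authorization, Regulatory License

Sec. 18-1. occupies leased commercial space; floor area 11,900 square feet ≥ 10,900 square feet → Commercial Tenant Authorization required.
Sec. 18-2. is a worker-owned cooperative; occupies leased commercial space (not: is a mobile business with no fixed premises) → Standard Permit not required.
Sec. 18-3. provides live entertainment → Entertainment Authorization required.
Sec. 18-4. provides live entertainment; is a worker-owned cooperative → Regulatory License required.
Sec. 18-5. employees 61 > 26; floor area 11,900 square feet < 13,800 square feet; provides live entertainment → Small Employer Authorization not required.
Sec. 18-6. occupies leased commercial space (not: operates from an industrially zoned site) → Regulatory License exemption does not apply.
Sec. 18-7. floor area 11,900 square feet > 9,000 square feet; vehicles 19 ≥ 9 → Municipal Authorization required.
Sec. 18-8. occupies leased commercial space; floor area 11,900 square feet > 10,400 square feet → Commercial Tenant Registration not required.
Sec. 18-9. employees 61 < 81; occupies leased commercial space → Commercial Authorization not required.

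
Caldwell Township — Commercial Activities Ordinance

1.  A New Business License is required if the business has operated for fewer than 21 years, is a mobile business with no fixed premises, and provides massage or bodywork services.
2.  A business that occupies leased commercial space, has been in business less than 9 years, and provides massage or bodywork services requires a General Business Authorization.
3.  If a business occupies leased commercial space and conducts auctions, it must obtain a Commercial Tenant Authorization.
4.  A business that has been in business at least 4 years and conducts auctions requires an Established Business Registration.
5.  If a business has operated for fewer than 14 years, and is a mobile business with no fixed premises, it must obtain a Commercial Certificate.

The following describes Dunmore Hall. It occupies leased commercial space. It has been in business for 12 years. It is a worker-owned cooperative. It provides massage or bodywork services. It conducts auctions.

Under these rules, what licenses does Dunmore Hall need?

1. years in business 12 < 21; occupies leased commercial space (not: is a mobile business with no fixed premises); provides massage or bodywork services → New Business License not required.
2. occupies leased commercial space; years in business 12 ≥ 9; provides massage or bodywork services → General Business Authorization not required.
3. occupies leased commercial space; conducts auctions → Commercial Tenant Authorization required.
4. years in business 12 ≥ 4; conducts auctions → Established Business Registration required.
5. years in business 12 < 14; occupies leased commercial space (not: is a mobile business with no fixed premises) → Commercial Certificate not required.

Commercial Tenant Authorization, Established Business Registration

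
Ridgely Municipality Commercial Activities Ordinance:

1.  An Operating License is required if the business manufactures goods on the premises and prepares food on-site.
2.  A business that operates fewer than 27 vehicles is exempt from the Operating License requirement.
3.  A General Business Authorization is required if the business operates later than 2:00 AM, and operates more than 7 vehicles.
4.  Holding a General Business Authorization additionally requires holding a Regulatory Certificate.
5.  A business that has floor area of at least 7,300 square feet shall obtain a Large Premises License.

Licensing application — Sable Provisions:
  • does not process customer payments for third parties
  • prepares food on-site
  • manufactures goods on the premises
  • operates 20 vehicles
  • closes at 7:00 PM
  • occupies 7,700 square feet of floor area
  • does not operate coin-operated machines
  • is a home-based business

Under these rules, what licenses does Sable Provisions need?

Large Premises License

1. manufactures goods on the premises; prepares food on-site → Operating License required.
2. vehicles 20 < 27 → exempt from Operating License.
3. closes 7:00 PM, at/before 2:00 AM; vehicles 20 > 7 → General Business Authorization not required.
4. General Business Authorization is not required → no effect.
5. floor area 7,700 square feet ≥ 7,300 square feet → Large Premises License required.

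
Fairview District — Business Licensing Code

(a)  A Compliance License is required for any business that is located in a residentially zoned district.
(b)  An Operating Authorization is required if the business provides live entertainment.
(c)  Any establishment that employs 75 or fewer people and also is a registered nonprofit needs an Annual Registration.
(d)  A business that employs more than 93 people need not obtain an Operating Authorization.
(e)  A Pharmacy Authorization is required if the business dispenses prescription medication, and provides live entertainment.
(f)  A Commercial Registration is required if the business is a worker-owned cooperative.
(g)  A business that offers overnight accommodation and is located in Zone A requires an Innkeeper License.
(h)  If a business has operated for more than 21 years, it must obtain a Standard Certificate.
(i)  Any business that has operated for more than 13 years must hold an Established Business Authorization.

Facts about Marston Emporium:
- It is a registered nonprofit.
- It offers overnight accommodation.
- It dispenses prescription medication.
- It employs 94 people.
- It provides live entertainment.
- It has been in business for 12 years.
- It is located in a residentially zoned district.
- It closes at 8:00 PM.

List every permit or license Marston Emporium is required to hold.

Compliance License, Pharmacy Authorization

(a) is located in a residentially zoned district → Compliance License required.
(b) provides live entertainment → Operating Authorization required.
(c) employees 94 > 75; is a registered nonprofit → Annual Registration not required.
(d) employees 94 > 93 → exempt from Operating Authorization.
(e) dispenses prescription medication; provides live entertainment → Pharmacy Authorization required.
(f) is a registered nonprofit (not: is a worker-owned cooperative) → Commercial Registration not required.
(g) offers overnight accommodation; is located in a residentially zoned district (not: is located in Zone A) → Innkeeper License not required.
(h) years in business 12 ≤ 21 → Standard Certificate not required.
(i) years in business 12 ≤ 13 → Established Business Authorization not required.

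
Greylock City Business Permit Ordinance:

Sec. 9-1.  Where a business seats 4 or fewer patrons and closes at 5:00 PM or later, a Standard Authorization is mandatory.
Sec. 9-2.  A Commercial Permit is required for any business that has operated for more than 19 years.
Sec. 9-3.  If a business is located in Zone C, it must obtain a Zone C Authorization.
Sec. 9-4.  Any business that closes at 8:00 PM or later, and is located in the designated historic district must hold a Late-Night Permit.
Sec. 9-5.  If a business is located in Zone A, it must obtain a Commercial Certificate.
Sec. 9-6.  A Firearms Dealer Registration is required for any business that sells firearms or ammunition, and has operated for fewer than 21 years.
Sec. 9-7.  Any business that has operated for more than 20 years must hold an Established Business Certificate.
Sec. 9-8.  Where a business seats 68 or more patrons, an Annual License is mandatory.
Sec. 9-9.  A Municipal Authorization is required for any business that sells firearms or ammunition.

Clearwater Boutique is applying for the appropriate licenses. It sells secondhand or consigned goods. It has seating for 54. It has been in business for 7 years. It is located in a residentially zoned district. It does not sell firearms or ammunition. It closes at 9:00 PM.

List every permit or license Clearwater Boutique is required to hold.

Sec. 9-1. seating 54 > 4; closes 9:00 PM, after 5:00 PM → Standard Authorization not required.
Sec. 9-2. years in business 7 ≤ 19 → Commercial Permit not required.
Sec. 9-3. is located in a residentially zoned district (not: is located in Zone C) → Zone C Authorization not required.
Sec. 9-4. closes 9:00 PM, after 8:00 PM; is located in a residentially zoned district (not: is located in the designated historic district) → Late-Night Permit not required.
Sec. 9-5. is located in a residentially zoned district (not: is located in Zone A) → Commercial Certificate not required.
Sec. 9-6. does not sell firearms or ammunition; years in business 7 < 21 → Firearms Dealer Registration not required.
Sec. 9-7. years in business 7 ≤ 20 → Established Business Certificate not required.
Sec. 9-8. seating 54 < 68 → Annual License not required.
Sec. 9-9. does not sell firearms or ammunition → Municipal Authorization not required.

None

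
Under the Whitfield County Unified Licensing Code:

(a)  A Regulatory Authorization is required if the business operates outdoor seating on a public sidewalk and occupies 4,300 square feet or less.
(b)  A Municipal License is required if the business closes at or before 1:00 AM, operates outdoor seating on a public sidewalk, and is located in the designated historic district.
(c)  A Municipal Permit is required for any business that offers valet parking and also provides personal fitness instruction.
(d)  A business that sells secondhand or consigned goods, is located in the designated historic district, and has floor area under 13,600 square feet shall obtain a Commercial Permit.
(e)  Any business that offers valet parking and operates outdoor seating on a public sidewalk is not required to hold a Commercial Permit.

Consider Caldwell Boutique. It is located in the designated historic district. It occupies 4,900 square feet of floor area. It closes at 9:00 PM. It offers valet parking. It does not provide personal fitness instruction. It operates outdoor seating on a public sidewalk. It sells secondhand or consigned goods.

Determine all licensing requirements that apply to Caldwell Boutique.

(a) operates outdoor seating on a public sidewalk; floor area 4,900 square feet > 4,300 square feet → Regulatory Authorization not required.
(b) closes 9:00 PM, at/before 1:00 AM; operates outdoor seating on a public sidewalk; is located in the designated historic district → Municipal License required.
(c) offers valet parking; does not provide personal fitness instruction → Municipal Permit not required.
(d) sells secondhand or consigned goods; is located in the designated historic district; floor area 4,900 square feet < 13,600 square feet → Commercial Permit required.
(e) offers valet parking; operates outdoor seating on a public sidewalk → exempt from Commercial Permit.

Municipal License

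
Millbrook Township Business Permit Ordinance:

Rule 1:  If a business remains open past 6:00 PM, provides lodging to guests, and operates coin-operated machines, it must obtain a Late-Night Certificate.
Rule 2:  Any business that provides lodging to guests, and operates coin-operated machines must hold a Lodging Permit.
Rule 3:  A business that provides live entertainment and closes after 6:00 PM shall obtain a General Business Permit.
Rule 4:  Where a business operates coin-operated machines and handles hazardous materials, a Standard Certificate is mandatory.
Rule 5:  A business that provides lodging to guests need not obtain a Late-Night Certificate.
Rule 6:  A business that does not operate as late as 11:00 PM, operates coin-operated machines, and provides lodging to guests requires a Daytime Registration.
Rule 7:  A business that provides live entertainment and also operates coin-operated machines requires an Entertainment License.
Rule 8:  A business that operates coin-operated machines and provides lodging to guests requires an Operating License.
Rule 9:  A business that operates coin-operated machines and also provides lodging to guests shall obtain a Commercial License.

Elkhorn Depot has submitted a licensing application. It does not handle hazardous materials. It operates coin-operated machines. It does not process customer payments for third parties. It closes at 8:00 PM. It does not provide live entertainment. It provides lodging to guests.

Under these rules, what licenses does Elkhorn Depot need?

Rule 1: closes 8:00 PM, after 6:00 PM; provides lodging to guests; operates coin-operated machines → Late-Night Certificate required.
Rule 2: provides lodging to guests; operates coin-operated machines → Lodging Permit required.
Rule 3: does not provide live entertainment; closes 8:00 PM, after 6:00 PM → General Business Permit not required.
Rule 4: operates coin-operated machines; does not handle hazardous materials → Standard Certificate not required.
Rule 5: provides lodging to guests → exempt from Late-Night Certificate.
Rule 6: closes 8:00 PM, at/before 11:00 PM; operates coin-operated machines; provides lodging to guests → Daytime Registration required.
Rule 7: does not provide live entertainment; operates coin-operated machines → Entertainment License not required.
Rule 8: operates coin-operated machines; provides lodging to guests → Operating License required.
Rule 9: operates coin-operated machines; provides lodging to guests → Commercial License required.

Commercial License, Daytime Registration, Lodging Permit, Operating License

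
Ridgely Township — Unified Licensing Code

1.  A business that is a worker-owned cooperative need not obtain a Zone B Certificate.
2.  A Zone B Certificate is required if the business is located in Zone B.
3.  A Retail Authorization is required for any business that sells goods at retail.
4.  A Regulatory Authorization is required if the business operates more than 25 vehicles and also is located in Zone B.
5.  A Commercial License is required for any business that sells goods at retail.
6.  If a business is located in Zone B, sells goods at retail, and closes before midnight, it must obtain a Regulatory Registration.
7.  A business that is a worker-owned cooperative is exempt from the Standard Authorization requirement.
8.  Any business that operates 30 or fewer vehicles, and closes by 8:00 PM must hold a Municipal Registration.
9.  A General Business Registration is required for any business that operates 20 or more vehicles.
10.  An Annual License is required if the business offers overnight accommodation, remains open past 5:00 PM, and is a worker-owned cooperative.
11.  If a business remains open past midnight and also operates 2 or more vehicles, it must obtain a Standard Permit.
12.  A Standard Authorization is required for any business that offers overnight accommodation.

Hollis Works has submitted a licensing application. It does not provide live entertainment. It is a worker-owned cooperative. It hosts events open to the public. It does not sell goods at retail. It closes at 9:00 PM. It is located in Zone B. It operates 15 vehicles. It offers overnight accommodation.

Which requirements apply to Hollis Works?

Annual License

1. is a worker-owned cooperative → exempt from Zone B Certificate.
2. is located in Zone B → Zone B Certificate required.
3. does not sell goods at retail → Retail Authorization not required.
4. vehicles 15 ≤ 25; is located in Zone B → Regulatory Authorization not required.
5. does not sell goods at retail → Commercial License not required.
6. is located in Zone B; does not sell goods at retail; closes 9:00 PM, at/before midnight → Regulatory Registration not required.
7. is a worker-owned cooperative → exempt from Standard Authorization.
8. vehicles 15 ≤ 30; closes 9:00 PM, after 8:00 PM → Municipal Registration not required.
9. vehicles 15 < 20 → General Business Registration not required.
10. offers overnight accommodation; closes 9:00 PM, after 5:00 PM; is a worker-owned cooperative → Annual License required.
11. closes 9:00 PM, at/before midnight; vehicles 15 ≥ 2 → Standard Permit not required.
12. offers overnight accommodation → Standard Authorization required.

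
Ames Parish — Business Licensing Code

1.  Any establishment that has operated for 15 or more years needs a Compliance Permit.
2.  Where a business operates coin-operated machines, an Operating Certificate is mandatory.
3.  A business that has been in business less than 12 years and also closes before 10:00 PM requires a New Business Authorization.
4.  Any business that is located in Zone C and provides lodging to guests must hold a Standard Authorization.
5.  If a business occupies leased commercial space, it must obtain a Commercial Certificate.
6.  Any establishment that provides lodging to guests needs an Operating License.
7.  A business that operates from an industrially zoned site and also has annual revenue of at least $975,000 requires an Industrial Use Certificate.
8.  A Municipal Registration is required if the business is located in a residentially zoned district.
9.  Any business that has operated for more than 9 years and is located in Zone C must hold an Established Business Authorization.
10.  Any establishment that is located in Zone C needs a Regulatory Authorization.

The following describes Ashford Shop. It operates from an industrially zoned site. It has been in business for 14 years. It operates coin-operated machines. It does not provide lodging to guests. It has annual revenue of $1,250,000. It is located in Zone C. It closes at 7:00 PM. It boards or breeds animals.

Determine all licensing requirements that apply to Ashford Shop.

Established Business Authorization, Industrial Use Certificate, Operating Certificate, Regulatory Authorization

1. years in business 14 < 15 → Compliance Permit not required.
2. operates coin-operated machines → Operating Certificate required.
3. years in business 14 ≥ 12; closes 7:00 PM, at/before 10:00 PM → New Business Authorization not required.
4. is located in Zone C; does not provide lodging to guests → Standard Authorization not required.
5. operates from an industrially zoned site (not: occupies leased commercial space) → Commercial Certificate not required.
6. does not provide lodging to guests → Operating License not required.
7. operates from an industrially zoned site; revenue $1,250,000 ≥ $975,000 → Industrial Use Certificate required.
8. is located in Zone C (not: is located in a residentially zoned district) → Municipal Registration not required.
9. years in business 14 > 9; is located in Zone C → Established Business Authorization required.
10. is located in Zone C → Regulatory Authorization required.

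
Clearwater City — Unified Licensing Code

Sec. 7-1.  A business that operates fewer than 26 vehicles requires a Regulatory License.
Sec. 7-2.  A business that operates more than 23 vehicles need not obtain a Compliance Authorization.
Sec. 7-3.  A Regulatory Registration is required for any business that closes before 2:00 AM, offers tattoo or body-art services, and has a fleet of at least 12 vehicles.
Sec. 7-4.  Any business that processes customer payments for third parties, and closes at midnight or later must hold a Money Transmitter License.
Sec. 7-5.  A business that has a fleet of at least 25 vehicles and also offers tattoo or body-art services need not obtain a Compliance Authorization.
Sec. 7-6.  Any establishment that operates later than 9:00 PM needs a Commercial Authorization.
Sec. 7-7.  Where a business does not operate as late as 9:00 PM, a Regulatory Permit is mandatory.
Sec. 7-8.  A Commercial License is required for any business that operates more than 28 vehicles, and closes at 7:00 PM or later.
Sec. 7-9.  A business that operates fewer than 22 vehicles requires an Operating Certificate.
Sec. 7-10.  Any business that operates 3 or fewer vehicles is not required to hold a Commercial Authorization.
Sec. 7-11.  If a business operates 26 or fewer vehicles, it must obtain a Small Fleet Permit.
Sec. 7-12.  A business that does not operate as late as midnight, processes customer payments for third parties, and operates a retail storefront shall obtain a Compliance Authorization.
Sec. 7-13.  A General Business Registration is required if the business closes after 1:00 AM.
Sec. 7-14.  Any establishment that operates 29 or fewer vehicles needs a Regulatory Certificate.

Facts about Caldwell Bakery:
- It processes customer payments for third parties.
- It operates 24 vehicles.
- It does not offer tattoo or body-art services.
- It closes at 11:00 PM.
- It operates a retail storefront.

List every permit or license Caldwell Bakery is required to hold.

Sec. 7-1. vehicles 24 < 26 → Regulatory License required.
Sec. 7-2. vehicles 24 > 23 → exempt from Compliance Authorization.
Sec. 7-3. closes 11:00 PM, at/before 2:00 AM; does not offer tattoo or body-art services; vehicles 24 ≥ 12 → Regulatory Registration not required.
Sec. 7-4. processes customer payments for third parties; closes 11:00 PM, at/before midnight → Money Transmitter License not required.
Sec. 7-5. vehicles 24 < 25; does not offer tattoo or body-art services → Compliance Authorization exemption does not apply.
Sec. 7-6. closes 11:00 PM, after 9:00 PM → Commercial Authorization required.
Sec. 7-7. closes 11:00 PM, after 9:00 PM → Regulatory Permit not required.
Sec. 7-8. vehicles 24 ≤ 28; closes 11:00 PM, after 7:00 PM → Commercial License not required.
Sec. 7-9. vehicles 24 ≥ 22 → Operating Certificate not required.
Sec. 7-10. vehicles 24 > 3 → Commercial Authorization exemption does not apply.
Sec. 7-11. vehicles 24 ≤ 26 → Small Fleet Permit required.
Sec. 7-12. closes 11:00 PM, at/before midnight; processes customer payments for third parties; operates a retail storefront → Compliance Authorization required.
Sec. 7-13. closes 11:00 PM, at/before 1:00 AM → General Business Registration not required.
Sec. 7-14. vehicles 24 ≤ 29 → Regulatory Certificate required.

Commercial Authorization, Regulatory Certificate, Regulatory License, Small Fleet Permit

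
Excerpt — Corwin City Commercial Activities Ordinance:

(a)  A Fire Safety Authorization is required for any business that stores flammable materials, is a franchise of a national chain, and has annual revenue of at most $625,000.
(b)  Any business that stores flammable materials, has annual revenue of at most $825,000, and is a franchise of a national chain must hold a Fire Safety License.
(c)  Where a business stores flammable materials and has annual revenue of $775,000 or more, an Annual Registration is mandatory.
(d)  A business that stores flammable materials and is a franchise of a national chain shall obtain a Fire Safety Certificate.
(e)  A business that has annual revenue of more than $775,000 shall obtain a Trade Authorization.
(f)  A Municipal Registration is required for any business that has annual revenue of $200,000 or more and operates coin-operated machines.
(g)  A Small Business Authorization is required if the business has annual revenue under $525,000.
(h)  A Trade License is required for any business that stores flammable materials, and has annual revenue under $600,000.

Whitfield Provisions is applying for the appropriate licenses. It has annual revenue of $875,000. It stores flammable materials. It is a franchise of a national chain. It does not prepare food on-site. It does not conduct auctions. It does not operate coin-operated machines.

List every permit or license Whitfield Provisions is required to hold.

Annual Registration, Fire Safety Certificate, Trade Authorization

(a) stores flammable materials; is a franchise of a national chain; revenue $875,000 > $625,000 → Fire Safety Authorization not required.
(b) stores flammable materials; revenue $875,000 > $825,000; is a franchise of a national chain → Fire Safety License not required.
(c) stores flammable materials; revenue $875,000 ≥ $775,000 → Annual Registration required.
(d) stores flammable materials; is a franchise of a national chain → Fire Safety Certificate required.
(e) revenue $875,000 > $775,000 → Trade Authorization required.
(f) revenue $875,000 ≥ $200,000; does not operate coin-operated machines → Municipal Registration not required.
(g) revenue $875,000 ≥ $525,000 → Small Business Authorization not required.
(h) stores flammable materials; revenue $875,000 ≥ $600,000 → Trade License not required.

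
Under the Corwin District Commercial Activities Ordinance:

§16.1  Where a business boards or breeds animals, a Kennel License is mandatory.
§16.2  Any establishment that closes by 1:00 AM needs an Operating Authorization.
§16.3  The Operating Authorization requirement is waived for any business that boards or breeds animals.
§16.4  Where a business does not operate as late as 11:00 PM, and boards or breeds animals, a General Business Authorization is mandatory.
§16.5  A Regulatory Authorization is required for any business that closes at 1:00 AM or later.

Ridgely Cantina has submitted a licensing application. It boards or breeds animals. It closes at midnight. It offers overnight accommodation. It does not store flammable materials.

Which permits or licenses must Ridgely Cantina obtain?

§16.1 boards or breeds animals → Kennel License required.
§16.2 closes midnight, at/before 1:00 AM → Operating Authorization required.
§16.3 boards or breeds animals → exempt from Operating Authorization.
§16.4 closes midnight, after 11:00 PM; boards or breeds animals → General Business Authorization not required.
§16.5 closes midnight, at/before 1:00 AM → Regulatory Authorization not required.

Kennel License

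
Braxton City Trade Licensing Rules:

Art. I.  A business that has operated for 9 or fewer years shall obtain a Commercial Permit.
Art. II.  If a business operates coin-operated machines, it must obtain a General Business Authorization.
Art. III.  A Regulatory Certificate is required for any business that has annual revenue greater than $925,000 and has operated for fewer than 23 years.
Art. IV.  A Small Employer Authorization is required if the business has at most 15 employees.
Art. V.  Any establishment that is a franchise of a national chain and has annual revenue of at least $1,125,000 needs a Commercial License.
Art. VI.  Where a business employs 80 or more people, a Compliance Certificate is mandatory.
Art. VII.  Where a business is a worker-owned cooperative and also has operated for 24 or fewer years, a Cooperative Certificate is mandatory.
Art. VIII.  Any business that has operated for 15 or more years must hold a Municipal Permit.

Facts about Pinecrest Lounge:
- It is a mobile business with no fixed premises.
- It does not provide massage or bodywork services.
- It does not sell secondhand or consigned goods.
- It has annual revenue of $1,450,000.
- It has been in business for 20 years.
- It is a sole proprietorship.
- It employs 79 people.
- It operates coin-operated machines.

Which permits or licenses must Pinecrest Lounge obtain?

Art. I. years in business 20 > 9 → Commercial Permit not required.
Art. II. operates coin-operated machines → General Business Authorization required.
Art. III. revenue $1,450,000 > $925,000; years in business 20 < 23 → Regulatory Certificate required.
Art. IV. employees 79 > 15 → Small Employer Authorization not required.
Art. V. is a sole proprietorship (not: is a franchise of a national chain); revenue $1,450,000 ≥ $1,125,000 → Commercial License not required.
Art. VI. employees 79 < 80 → Compliance Certificate not required.
Art. VII. is a sole proprietorship (not: is a worker-owned cooperative); years in business 20 ≤ 24 → Cooperative Certificate not required.
Art. VIII. years in business 20 ≥ 15 → Municipal Permit required.

General Business Authorization, Municipal Permit, Regulatory Certificate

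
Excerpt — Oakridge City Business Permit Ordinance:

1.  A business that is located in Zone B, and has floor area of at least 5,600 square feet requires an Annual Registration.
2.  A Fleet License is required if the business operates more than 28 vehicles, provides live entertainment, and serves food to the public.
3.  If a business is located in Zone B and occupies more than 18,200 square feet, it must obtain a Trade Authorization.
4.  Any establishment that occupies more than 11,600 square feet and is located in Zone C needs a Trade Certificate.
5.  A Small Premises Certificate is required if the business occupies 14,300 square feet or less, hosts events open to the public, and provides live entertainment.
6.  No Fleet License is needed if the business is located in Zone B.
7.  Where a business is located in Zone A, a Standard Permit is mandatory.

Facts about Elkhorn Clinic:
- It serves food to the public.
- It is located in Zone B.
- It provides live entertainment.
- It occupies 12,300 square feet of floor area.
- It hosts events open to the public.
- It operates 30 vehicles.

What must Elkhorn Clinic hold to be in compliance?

Annual Registration, Small Premises Certificate

1. is located in Zone B; floor area 12,300 square feet ≥ 5,600 square feet → Annual Registration required.
2. vehicles 30 > 28; provides live entertainment; serves food to the public → Fleet License required.
3. is located in Zone B; floor area 12,300 square feet ≤ 18,200 square feet → Trade Authorization not required.
4. floor area 12,300 square feet > 11,600 square feet; is located in Zone B (not: is located in Zone C) → Trade Certificate not required.
5. floor area 12,300 square feet ≤ 14,300 square feet; hosts events open to the public; provides live entertainment → Small Premises Certificate required.
6. is located in Zone B → exempt from Fleet License.
7. is located in Zone B (not: is located in Zone A) → Standard Permit not required.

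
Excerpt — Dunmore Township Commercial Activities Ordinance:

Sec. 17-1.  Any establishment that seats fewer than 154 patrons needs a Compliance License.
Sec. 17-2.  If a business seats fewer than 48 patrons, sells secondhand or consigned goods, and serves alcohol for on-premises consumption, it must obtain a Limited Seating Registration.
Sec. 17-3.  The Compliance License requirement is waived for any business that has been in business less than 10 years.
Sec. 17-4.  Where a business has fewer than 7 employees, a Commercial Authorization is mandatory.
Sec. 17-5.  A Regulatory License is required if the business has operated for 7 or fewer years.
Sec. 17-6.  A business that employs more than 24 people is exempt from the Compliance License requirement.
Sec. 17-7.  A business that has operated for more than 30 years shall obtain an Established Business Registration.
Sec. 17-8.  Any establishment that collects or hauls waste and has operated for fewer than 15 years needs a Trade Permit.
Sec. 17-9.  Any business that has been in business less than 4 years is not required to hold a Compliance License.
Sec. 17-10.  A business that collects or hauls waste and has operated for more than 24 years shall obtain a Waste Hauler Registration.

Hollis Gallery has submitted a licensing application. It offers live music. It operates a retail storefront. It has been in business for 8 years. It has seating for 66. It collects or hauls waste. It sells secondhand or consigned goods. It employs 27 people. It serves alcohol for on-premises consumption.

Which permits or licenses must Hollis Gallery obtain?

Trade Permit

Sec. 17-1. seating 66 < 154 → Compliance License required.
Sec. 17-2. seating 66 ≥ 48; sells secondhand or consigned goods; serves alcohol for on-premises consumption → Limited Seating Registration not required.
Sec. 17-3. years in business 8 < 10 → exempt from Compliance License.
Sec. 17-4. employees 27 ≥ 7 → Commercial Authorization not required.
Sec. 17-5. years in business 8 > 7 → Regulatory License not required.
Sec. 17-6. employees 27 > 24 → exempt from Compliance License.
Sec. 17-7. years in business 8 ≤ 30 → Established Business Registration not required.
Sec. 17-8. collects or hauls waste; years in business 8 < 15 → Trade Permit required.
Sec. 17-9. years in business 8 ≥ 4 → Compliance License exemption does not apply.
Sec. 17-10. collects or hauls waste; years in business 8 ≤ 24 → Waste Hauler Registration not required.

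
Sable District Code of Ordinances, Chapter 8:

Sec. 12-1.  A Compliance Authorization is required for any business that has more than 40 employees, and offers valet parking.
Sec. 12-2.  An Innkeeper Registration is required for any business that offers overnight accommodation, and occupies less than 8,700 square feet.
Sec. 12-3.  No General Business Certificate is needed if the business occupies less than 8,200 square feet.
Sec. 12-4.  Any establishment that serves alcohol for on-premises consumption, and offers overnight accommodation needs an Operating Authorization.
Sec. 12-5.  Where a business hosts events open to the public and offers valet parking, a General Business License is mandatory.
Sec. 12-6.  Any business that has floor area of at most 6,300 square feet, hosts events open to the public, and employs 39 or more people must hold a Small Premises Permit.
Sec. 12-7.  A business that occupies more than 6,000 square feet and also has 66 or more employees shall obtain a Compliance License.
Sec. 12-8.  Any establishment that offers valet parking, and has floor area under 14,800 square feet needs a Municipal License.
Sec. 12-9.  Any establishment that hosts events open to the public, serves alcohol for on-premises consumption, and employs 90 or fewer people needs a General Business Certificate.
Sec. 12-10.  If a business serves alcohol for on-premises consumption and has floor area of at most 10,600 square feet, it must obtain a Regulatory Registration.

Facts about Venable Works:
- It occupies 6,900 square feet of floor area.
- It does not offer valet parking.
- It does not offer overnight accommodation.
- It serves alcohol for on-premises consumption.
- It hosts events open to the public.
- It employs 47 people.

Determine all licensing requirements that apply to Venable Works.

Regulatory Registration

Sec. 12-1. employees 47 > 40; does not offer valet parking → Compliance Authorization not required.
Sec. 12-2. does not offer overnight accommodation; floor area 6,900 square feet < 8,700 square feet → Innkeeper Registration not required.
Sec. 12-3. floor area 6,900 square feet < 8,200 square feet → exempt from General Business Certificate.
Sec. 12-4. serves alcohol for on-premises consumption; does not offer overnight accommodation → Operating Authorization not required.
Sec. 12-5. hosts events open to the public; does not offer valet parking → General Business License not required.
Sec. 12-6. floor area 6,900 square feet > 6,300 square feet; hosts events open to the public; employees 47 ≥ 39 → Small Premises Permit not required.
Sec. 12-7. floor area 6,900 square feet > 6,000 square feet; employees 47 < 66 → Compliance License not required.
Sec. 12-8. does not offer valet parking; floor area 6,900 square feet < 14,800 square feet → Municipal License not required.
Sec. 12-9. hosts events open to the public; serves alcohol for on-premises consumption; employees 47 ≤ 90 → General Business Certificate required.
Sec. 12-10. serves alcohol for on-premises consumption; floor area 6,900 square feet ≤ 10,600 square feet → Regulatory Registration required.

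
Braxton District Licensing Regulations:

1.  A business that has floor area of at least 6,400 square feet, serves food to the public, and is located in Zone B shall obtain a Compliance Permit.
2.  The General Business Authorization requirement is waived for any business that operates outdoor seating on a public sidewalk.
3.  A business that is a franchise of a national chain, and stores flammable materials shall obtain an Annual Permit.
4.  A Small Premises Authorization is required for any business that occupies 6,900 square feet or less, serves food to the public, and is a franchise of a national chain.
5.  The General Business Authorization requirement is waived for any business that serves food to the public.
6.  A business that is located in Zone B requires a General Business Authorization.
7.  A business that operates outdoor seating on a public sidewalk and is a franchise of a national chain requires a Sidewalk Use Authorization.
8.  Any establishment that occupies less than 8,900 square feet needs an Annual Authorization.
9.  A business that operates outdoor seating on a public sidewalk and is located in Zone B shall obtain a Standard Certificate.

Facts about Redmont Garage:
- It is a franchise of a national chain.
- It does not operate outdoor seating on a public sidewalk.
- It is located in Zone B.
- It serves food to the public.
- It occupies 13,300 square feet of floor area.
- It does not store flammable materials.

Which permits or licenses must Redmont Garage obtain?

Compliance Permit

1. floor area 13,300 square feet ≥ 6,400 square feet; serves food to the public; is located in Zone B → Compliance Permit required.
2. does not operate outdoor seating on a public sidewalk → General Business Authorization exemption does not apply.
3. is a franchise of a national chain; does not store flammable materials → Annual Permit not required.
4. floor area 13,300 square feet > 6,900 square feet; serves food to the public; is a franchise of a national chain → Small Premises Authorization not required.
5. serves food to the public → exempt from General Business Authorization.
6. is located in Zone B → General Business Authorization required.
7. does not operate outdoor seating on a public sidewalk; is a franchise of a national chain → Sidewalk Use Authorization not required.
8. floor area 13,300 square feet ≥ 8,900 square feet → Annual Authorization not required.
9. does not operate outdoor seating on a public sidewalk; is located in Zone B → Standard Certificate not required.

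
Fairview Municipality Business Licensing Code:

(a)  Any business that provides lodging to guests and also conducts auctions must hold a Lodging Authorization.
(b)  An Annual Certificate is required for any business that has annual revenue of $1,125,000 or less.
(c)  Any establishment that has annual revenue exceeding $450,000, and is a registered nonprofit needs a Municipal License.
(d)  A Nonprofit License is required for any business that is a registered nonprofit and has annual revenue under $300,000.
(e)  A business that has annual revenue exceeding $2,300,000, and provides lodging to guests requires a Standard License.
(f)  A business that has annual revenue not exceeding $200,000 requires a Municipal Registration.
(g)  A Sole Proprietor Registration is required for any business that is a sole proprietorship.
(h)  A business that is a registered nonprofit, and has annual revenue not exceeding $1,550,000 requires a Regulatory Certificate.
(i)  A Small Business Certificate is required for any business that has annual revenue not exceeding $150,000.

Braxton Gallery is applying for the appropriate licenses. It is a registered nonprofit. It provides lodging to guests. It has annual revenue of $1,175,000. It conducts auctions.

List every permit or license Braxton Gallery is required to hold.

(a) provides lodging to guests; conducts auctions → Lodging Authorization required.
(b) revenue $1,175,000 > $1,125,000 → Annual Certificate not required.
(c) revenue $1,175,000 > $450,000; is a registered nonprofit → Municipal License required.
(d) is a registered nonprofit; revenue $1,175,000 ≥ $300,000 → Nonprofit License not required.
(e) revenue $1,175,000 ≤ $2,300,000; provides lodging to guests → Standard License not required.
(f) revenue $1,175,000 > $200,000 → Municipal Registration not required.
(g) is a registered nonprofit (not: is a sole proprietorship) → Sole Proprietor Registration not required.
(h) is a registered nonprofit; revenue $1,175,000 ≤ $1,550,000 → Regulatory Certificate required.
(i) revenue $1,175,000 > $150,000 → Small Business Certificate not required.

Lodging Authorization, Municipal License, Regulatory Certificate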